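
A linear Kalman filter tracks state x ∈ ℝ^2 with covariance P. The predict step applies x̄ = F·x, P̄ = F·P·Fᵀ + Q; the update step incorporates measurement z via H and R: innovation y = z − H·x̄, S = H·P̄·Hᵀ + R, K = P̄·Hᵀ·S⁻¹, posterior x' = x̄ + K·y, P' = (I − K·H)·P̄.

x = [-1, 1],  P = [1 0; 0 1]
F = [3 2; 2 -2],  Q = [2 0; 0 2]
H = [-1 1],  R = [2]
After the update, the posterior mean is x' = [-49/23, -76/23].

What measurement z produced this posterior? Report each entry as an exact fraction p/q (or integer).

x̄ = F·x = [-1, -4]
P̄ = F·P·Fᵀ + Q = [15 2; 2 10]
S = H·P̄·Hᵀ + R = [23]
K = P̄·Hᵀ·S⁻¹ = [-13/23; 8/23]
x' − x̄ = [-26/23, 16/23] = K·y
y = (KᵀK)⁻¹·Kᵀ·(x' − x̄) = [2]
z = y + H·x̄ = [2] + [-3] = [-1]

z = [-1]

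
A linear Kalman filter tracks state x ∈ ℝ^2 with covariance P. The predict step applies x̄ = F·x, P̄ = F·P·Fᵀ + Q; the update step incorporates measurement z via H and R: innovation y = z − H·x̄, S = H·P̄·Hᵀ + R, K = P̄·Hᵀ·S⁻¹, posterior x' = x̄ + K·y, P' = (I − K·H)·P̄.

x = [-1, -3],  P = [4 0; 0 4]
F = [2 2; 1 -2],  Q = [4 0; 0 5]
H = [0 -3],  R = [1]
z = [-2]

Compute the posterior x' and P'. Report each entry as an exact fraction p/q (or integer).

x' = [-748/113, 155/226]
P' = [3780/113 -4/113; -4/113 25/226]

x̄ = F·x = [-8, 5]
P̄ = F·P·Fᵀ + Q = [36 -8; -8 25]
y = z − H·x̄ = [13]
S = H·P̄·Hᵀ + R = [226]
K = P̄·Hᵀ·S⁻¹ = [12/113; -75/226]
x' = x̄ + K·y = [-748/113, 155/226]
P' = (I − K·H)·P̄ = [3780/113 -4/113; -4/113 25/226]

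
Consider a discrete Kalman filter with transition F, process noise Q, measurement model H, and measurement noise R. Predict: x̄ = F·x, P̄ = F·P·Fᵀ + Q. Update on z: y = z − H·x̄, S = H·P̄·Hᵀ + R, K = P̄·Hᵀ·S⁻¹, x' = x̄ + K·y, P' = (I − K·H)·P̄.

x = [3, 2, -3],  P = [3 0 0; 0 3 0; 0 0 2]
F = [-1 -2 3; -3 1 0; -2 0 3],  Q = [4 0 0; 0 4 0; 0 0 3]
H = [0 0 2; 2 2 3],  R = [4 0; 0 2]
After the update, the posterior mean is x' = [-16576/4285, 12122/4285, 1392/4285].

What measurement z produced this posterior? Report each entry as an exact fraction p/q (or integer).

z = [1, -1]

x̄ = F·x = [-16, -7, -15]
P̄ = F·P·Fᵀ + Q = [37 3 24; 3 34 18; 24 18 33]
S = H·P̄·Hᵀ + R = [136 366; 366 1111]
K = P̄·Hᵀ·S⁻¹ = [-576/4285 776/4285; -1713/4285 1058/4285; 1587/4285 183/4285]
x' − x̄ = [51984/4285, 42117/4285, 65667/4285] = K·y
y = (KᵀK)⁻¹·Kᵀ·(x' − x̄) = [31, 90]
z = y + H·x̄ = [31, 90] + [-30, -91] = [1, -1]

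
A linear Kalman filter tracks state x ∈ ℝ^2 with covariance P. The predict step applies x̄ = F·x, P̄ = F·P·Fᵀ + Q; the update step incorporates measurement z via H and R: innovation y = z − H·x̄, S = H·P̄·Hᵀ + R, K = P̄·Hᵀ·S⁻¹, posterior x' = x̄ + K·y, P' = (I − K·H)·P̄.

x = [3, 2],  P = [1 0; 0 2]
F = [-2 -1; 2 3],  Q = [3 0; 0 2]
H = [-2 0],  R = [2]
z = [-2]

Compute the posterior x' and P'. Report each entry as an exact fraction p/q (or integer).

x̄ = F·x = [-8, 12]
P̄ = F·P·Fᵀ + Q = [9 -10; -10 24]
y = z − H·x̄ = [-18]
S = H·P̄·Hᵀ + R = [38]
K = P̄·Hᵀ·S⁻¹ = [-9/19; 10/19]
x' = x̄ + K·y = [10/19, 48/19]
P' = (I − K·H)·P̄ = [9/19 -10/19; -10/19 256/19]

x' = [10/19, 48/19]
P' = [9/19 -10/19; -10/19 256/19]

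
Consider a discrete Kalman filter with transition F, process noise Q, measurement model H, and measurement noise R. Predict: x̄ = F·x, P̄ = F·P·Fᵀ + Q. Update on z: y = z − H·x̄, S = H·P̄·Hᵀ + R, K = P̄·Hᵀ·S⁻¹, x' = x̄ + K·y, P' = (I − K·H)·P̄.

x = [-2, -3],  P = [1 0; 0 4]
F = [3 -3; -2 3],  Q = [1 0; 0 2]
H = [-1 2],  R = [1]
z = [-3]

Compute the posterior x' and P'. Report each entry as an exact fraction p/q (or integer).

x' = [-151/383, -655/383]
P' = [718/383 294/383; 294/383 210/383]

x̄ = F·x = [3, -5]
P̄ = F·P·Fᵀ + Q = [46 -42; -42 42]
y = z − H·x̄ = [10]
S = H·P̄·Hᵀ + R = [383]
K = P̄·Hᵀ·S⁻¹ = [-130/383; 126/383]
x' = x̄ + K·y = [-151/383, -655/383]
P' = (I − K·H)·P̄ = [718/383 294/383; 294/383 210/383]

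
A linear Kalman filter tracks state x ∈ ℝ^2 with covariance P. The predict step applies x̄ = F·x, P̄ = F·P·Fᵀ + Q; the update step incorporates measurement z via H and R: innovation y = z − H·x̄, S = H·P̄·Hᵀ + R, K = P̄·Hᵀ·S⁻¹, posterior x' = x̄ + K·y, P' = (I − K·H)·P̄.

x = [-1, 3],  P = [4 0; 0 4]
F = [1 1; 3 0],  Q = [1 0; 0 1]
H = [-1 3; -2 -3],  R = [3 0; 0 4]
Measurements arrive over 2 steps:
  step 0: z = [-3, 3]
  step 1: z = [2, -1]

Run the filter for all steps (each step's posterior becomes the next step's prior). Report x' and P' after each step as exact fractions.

step 0: x̄ = F·x = [2, -3]
step 0: P̄ = F·P·Fᵀ + Q = [9 12; 12 37]
step 0: y = z − H·x̄ = [8, -2]
step 0: S = H·P̄·Hᵀ + R = [273 -351; -351 517]
step 0: K = P̄·Hᵀ·S⁻¹ = [-333/1196 -27/92; 633/2990 -27/230]
step 0: x' = x̄ + K·y = [215/598, -1602/1495]
step 0: P' = (I − K·H)·P̄ = [801/1196 -33/598; -33/598 289/1495]
step 1: x̄ = F·x = [-2129/2990, 645/598]
step 1: P̄ = F·P·Fᵀ + Q = [10481/5980 2205/1196; 2205/1196 8405/1196]
step 1: y = z − H·x̄ = [-224/115, 2427/2990]
step 1: S = H·P̄·Hᵀ + R = [6548/115 -15013/230; -15013/230 576369/5980]
step 1: K = P̄·Hᵀ·S⁻¹ = [-1349534/7339061 -1602021/7339061; 1420140/7339061 -924345/7339061]
step 1: x' = x̄ + K·y = [-3897418/7339061, 4399395/7339061]
step 1: P' = (I − K·H)·P̄ = [3485562/7339061 -187680/7339061; -187680/7339061 1357580/7339061]

step 0: x' = [215/598, -1602/1495], P' = [801/1196 -33/598; -33/598 289/1495]
step 1: x' = [-3897418/7339061, 4399395/7339061], P' = [3485562/7339061 -187680/7339061; -187680/7339061 1357580/7339061]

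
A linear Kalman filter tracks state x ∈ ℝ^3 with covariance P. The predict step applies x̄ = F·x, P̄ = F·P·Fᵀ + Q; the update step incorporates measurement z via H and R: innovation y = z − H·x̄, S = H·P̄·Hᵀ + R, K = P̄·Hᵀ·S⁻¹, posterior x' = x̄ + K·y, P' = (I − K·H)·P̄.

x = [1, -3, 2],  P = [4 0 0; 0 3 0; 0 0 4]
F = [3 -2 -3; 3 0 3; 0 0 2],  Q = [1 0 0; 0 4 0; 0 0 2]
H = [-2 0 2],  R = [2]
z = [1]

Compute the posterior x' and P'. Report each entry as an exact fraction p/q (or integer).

x' = [1018/303, 901/101, 390/101]
P' = [1993/303 1744/101 628/101; 1744/101 7292/101 1752/101; 628/101 1752/101 642/101]

x̄ = F·x = [3, 9, 4]
P̄ = F·P·Fᵀ + Q = [85 0 -24; 0 76 24; -24 24 18]
y = z − H·x̄ = [-1]
S = H·P̄·Hᵀ + R = [606]
K = P̄·Hᵀ·S⁻¹ = [-109/303; 8/101; 14/101]
x' = x̄ + K·y = [1018/303, 901/101, 390/101]
P' = (I − K·H)·P̄ = [1993/303 1744/101 628/101; 1744/101 7292/101 1752/101; 628/101 1752/101 642/101]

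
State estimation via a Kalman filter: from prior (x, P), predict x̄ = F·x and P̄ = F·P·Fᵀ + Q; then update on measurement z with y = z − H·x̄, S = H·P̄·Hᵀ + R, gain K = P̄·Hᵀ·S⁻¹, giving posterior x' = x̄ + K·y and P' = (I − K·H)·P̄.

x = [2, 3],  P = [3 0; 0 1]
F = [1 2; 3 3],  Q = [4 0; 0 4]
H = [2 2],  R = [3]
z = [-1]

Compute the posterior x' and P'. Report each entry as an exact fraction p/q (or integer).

x' = [172/327, -265/327]
P' = [893/327 -815/327; -815/327 980/327]

x̄ = F·x = [8, 15]
P̄ = F·P·Fᵀ + Q = [11 15; 15 40]
y = z − H·x̄ = [-47]
S = H·P̄·Hᵀ + R = [327]
K = P̄·Hᵀ·S⁻¹ = [52/327; 110/327]
x' = x̄ + K·y = [172/327, -265/327]
P' = (I − K·H)·P̄ = [893/327 -815/327; -815/327 980/327]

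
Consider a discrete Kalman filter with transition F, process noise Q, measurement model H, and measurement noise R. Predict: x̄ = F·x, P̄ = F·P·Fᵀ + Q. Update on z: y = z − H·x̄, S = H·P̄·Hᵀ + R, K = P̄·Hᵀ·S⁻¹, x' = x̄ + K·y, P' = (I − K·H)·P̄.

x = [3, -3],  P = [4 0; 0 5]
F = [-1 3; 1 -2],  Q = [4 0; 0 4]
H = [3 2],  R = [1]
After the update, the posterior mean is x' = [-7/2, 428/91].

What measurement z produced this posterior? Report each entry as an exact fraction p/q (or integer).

z = [-1]

x̄ = F·x = [-12, 9]
P̄ = F·P·Fᵀ + Q = [53 -34; -34 28]
S = H·P̄·Hᵀ + R = [182]
K = P̄·Hᵀ·S⁻¹ = [1/2; -23/91]
x' − x̄ = [17/2, -391/91] = K·y
y = (KᵀK)⁻¹·Kᵀ·(x' − x̄) = [17]
z = y + H·x̄ = [17] + [-18] = [-1]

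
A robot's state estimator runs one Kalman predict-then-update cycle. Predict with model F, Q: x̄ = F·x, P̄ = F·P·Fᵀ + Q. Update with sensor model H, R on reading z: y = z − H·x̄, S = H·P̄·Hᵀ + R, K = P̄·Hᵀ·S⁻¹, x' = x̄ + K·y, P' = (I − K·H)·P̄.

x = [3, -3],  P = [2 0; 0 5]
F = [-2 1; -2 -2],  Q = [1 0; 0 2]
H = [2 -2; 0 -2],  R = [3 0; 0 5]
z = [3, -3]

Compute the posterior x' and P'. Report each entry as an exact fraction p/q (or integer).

x' = [11277/7991, 3804/7991]
P' = [13522/7991 8290/7991; 8290/7991 8770/7991]

x̄ = F·x = [-9, 0]
P̄ = F·P·Fᵀ + Q = [14 -2; -2 30]
y = z − H·x̄ = [21, -3]
S = H·P̄·Hᵀ + R = [195 128; 128 125]
K = P̄·Hᵀ·S⁻¹ = [3488/7991 -3316/7991; -320/7991 -3508/7991]
x' = x̄ + K·y = [11277/7991, 3804/7991]
P' = (I − K·H)·P̄ = [13522/7991 8290/7991; 8290/7991 8770/7991]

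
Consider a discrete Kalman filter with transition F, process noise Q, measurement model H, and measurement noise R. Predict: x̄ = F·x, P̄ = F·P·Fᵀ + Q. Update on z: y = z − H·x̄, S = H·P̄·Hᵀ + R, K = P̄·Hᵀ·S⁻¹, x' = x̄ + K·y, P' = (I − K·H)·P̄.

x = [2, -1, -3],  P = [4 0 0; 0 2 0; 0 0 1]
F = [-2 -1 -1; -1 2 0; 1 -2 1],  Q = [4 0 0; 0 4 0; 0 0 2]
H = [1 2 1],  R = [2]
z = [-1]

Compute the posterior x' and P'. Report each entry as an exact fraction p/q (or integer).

x̄ = F·x = [0, -4, 1]
P̄ = F·P·Fᵀ + Q = [23 4 -5; 4 16 -12; -5 -12 15]
y = z − H·x̄ = [6]
S = H·P̄·Hᵀ + R = [62]
K = P̄·Hᵀ·S⁻¹ = [13/31; 12/31; -7/31]
x' = x̄ + K·y = [78/31, -52/31, -11/31]
P' = (I − K·H)·P̄ = [375/31 -188/31 27/31; -188/31 208/31 -204/31; 27/31 -204/31 367/31]

x' = [78/31, -52/31, -11/31]
P' = [375/31 -188/31 27/31; -188/31 208/31 -204/31; 27/31 -204/31 367/31]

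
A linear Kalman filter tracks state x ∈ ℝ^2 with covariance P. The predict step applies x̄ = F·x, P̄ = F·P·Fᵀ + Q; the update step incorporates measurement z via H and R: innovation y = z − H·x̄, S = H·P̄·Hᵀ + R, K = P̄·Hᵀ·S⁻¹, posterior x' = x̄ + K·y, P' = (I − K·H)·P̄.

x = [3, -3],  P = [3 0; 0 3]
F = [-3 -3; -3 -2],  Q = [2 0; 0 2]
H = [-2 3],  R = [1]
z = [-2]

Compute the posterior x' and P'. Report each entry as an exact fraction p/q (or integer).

x' = [161/54, 23/18]
P' = [2495/54 557/18; 557/18 125/6]

x̄ = F·x = [0, -3]
P̄ = F·P·Fᵀ + Q = [56 45; 45 41]
y = z − H·x̄ = [7]
S = H·P̄·Hᵀ + R = [54]
K = P̄·Hᵀ·S⁻¹ = [23/54; 11/18]
x' = x̄ + K·y = [161/54, 23/18]
P' = (I − K·H)·P̄ = [2495/54 557/18; 557/18 125/6]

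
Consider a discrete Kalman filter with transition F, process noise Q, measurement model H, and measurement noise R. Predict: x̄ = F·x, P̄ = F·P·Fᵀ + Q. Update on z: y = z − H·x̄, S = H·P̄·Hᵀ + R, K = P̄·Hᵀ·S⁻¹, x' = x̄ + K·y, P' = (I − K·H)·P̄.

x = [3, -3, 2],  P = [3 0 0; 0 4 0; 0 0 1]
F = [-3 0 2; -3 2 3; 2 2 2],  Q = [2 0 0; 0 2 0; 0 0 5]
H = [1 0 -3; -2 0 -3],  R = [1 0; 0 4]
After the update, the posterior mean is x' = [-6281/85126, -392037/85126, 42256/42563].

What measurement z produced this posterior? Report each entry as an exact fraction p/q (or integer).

x̄ = F·x = [-5, -9, 4]
P̄ = F·P·Fᵀ + Q = [33 33 -14; 33 54 4; -14 4 37]
S = H·P̄·Hᵀ + R = [451 225; 225 301]
K = P̄·Hᵀ·S⁻¹ = [27975/85126 -27699/85126; 23871/85126 -39903/85126; -9475/42563 -4654/42563]
x' − x̄ = [419349/85126, 374097/85126, -127996/42563] = K·y
y = (KᵀK)⁻¹·Kᵀ·(x' − x̄) = [14, -1]
z = y + H·x̄ = [14, -1] + [-17, -2] = [-3, -3]

z = [-3, -3]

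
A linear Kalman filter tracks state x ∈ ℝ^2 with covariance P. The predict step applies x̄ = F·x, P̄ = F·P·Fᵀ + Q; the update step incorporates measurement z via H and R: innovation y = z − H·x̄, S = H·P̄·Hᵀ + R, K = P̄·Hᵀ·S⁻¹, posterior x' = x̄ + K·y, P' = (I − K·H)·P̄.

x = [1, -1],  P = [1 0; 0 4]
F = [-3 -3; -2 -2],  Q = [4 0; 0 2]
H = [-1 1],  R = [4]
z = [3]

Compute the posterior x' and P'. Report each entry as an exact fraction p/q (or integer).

x' = [-19/5, -8/5]
P' = [374/15 298/15; 298/15 266/15]

x̄ = F·x = [0, 0]
P̄ = F·P·Fᵀ + Q = [49 30; 30 22]
y = z − H·x̄ = [3]
S = H·P̄·Hᵀ + R = [15]
K = P̄·Hᵀ·S⁻¹ = [-19/15; -8/15]
x' = x̄ + K·y = [-19/5, -8/5]
P' = (I − K·H)·P̄ = [374/15 298/15; 298/15 266/15]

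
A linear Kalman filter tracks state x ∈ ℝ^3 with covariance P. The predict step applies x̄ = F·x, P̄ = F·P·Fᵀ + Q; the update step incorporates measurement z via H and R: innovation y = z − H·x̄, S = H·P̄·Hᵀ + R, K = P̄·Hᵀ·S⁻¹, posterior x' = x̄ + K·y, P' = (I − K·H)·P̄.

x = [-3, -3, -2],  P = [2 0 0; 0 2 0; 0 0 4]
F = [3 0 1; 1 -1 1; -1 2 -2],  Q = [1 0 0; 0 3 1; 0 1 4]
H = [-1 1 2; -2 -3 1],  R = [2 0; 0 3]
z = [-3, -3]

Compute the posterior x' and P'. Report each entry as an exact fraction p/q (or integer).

x' = [-24120/4849, 12089/4849, -25449/4849]
P' = [58715/9698 -23591/9698 20582/4849; -23591/9698 12083/9698 -8309/4849; 20582/4849 -8309/4849 32897/9698]

x̄ = F·x = [-11, -2, 1]
P̄ = F·P·Fᵀ + Q = [23 10 -14; 10 11 -13; -14 -13 30]
y = z − H·x̄ = [-14, -32]
S = H·P̄·Hᵀ + R = [140 218; 218 478]
K = P̄·Hᵀ·S⁻¹ = [11/9698 -1831/9698; 1219/9698 -1895/9698; 2003/4849 141/9698]
x' = x̄ + K·y = [-24120/4849, 12089/4849, -25449/4849]
P' = (I − K·H)·P̄ = [58715/9698 -23591/9698 20582/4849; -23591/9698 12083/9698 -8309/4849; 20582/4849 -8309/4849 32897/9698]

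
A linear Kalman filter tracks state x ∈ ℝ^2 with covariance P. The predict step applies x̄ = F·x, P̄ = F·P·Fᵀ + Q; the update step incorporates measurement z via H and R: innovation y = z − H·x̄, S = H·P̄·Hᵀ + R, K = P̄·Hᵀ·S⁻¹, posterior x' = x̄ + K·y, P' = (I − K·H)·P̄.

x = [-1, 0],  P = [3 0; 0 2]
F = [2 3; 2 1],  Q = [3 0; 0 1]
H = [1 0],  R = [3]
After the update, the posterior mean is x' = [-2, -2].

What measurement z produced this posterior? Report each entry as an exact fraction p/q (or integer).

z = [-2]

x̄ = F·x = [-2, -2]
P̄ = F·P·Fᵀ + Q = [33 18; 18 15]
S = H·P̄·Hᵀ + R = [36]
K = P̄·Hᵀ·S⁻¹ = [11/12; 1/2]
x' − x̄ = [0, 0] = K·y
y = (KᵀK)⁻¹·Kᵀ·(x' − x̄) = [0]
z = y + H·x̄ = [0] + [-2] = [-2]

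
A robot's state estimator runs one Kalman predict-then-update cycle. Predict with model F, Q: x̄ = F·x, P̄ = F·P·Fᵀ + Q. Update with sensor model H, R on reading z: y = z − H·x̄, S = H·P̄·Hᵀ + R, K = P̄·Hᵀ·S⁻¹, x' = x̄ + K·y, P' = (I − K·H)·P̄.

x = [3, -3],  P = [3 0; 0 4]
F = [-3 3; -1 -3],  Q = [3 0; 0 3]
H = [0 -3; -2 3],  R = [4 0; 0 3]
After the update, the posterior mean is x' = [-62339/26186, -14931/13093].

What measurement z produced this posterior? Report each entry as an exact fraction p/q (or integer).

x̄ = F·x = [-18, 6]
P̄ = F·P·Fᵀ + Q = [66 -27; -27 42]
S = H·P̄·Hᵀ + R = [382 -540; -540 969]
K = P̄·Hᵀ·S⁻¹ = [-12177/26186 -6271/13093; -4149/13093 120/13093]
x' − x̄ = [409009/26186, -93489/13093] = K·y
y = (KᵀK)⁻¹·Kᵀ·(x' − x̄) = [21, -53]
z = y + H·x̄ = [21, -53] + [-18, 54] = [3, 1]

z = [3, 1]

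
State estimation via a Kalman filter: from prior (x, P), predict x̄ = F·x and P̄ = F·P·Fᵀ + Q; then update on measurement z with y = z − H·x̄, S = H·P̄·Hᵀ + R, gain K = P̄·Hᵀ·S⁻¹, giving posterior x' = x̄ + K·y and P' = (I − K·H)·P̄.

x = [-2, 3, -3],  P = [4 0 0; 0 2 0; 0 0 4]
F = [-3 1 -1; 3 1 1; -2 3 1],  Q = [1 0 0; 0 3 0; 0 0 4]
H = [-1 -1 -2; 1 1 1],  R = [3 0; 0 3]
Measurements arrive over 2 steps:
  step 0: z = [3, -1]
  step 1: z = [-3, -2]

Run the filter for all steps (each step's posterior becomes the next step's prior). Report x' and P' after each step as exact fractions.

step 0: x̄ = F·x = [12, -6, 10]
step 0: P̄ = F·P·Fᵀ + Q = [43 -38 26; -38 45 -14; 26 -14 42]
step 0: y = z − H·x̄ = [29, -17]
step 0: S = H·P̄·Hᵀ + R = [231 -132; -132 81]
step 0: K = P̄·Hᵀ·S⁻¹ = [-175/429 -11/39; 259/429 35/39; -72/143 -2/13]
step 0: x' = x̄ + K·y = [710/143, -536/143, -284/143]
step 0: P' = (I − K·H)·P̄ = [12223/429 -13474/429 296/143; -13474/429 16561/429 -644/143; 296/143 -644/143 282/143]
step 1: x̄ = F·x = [-2382/143, 1310/143, -3312/143]
step 1: P̄ = F·P·Fᵀ + Q = [217879/429 -99620/429 273365/429; -99620/429 49321/429 -123967/429; 273365/429 -123967/429 347047/429]
step 1: y = z − H·x̄ = [-625/11, 4098/143]
step 1: S = H·P̄·Hᵀ + R = [52693/11 -31032/11; -31032/11 715090/429]
step 1: K = P̄·Hᵀ·S⁻¹ = [-1823801/5628247 -4328/5628247; 2748669/5628247 3280369/5628247; -2740240/5628247 -1460669/11256494]
step 1: x' = x̄ + K·y = [9749389/5628247, -10608251/5628247, 4411085/5628247]
step 1: P' = (I − K·H)·P̄ = [35347724/5628247 -40845095/5628247 5484387/5628247; -40845095/5628247 68773316/5628247 -18087114/5628247; 5484387/5628247 -18087114/5628247 20823447/11256494]

step 0: x' = [710/143, -536/143, -284/143], P' = [12223/429 -13474/429 296/143; -13474/429 16561/429 -644/143; 296/143 -644/143 282/143]
step 1: x' = [9749389/5628247, -10608251/5628247, 4411085/5628247], P' = [35347724/5628247 -40845095/5628247 5484387/5628247; -40845095/5628247 68773316/5628247 -18087114/5628247; 5484387/5628247 -18087114/5628247 20823447/11256494]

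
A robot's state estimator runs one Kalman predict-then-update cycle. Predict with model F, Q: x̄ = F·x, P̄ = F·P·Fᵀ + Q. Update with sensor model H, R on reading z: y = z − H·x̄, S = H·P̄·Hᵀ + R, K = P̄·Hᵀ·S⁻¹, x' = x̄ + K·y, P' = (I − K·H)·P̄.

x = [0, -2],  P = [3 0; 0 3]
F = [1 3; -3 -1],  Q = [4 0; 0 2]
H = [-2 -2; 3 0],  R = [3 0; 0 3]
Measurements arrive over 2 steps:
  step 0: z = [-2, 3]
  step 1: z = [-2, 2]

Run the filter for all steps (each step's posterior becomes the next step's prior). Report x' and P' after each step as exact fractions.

step 0: x̄ = F·x = [-6, 2]
step 0: P̄ = F·P·Fᵀ + Q = [34 -18; -18 32]
step 0: y = z − H·x̄ = [-10, 21]
step 0: S = H·P̄·Hᵀ + R = [123 -96; -96 309]
step 0: K = P̄·Hᵀ·S⁻¹ = [-32/9597 3158/9597; -4612/9597 -3110/9597]
step 0: x' = x̄ + K·y = [9056/9597, 4/9597]
step 0: P' = (I − K·H)·P̄ = [3158/9597 -3110/9597; -3110/9597 10028/9597]
step 1: x̄ = F·x = [9068/9597, -27172/9597]
step 1: P̄ = F·P·Fᵀ + Q = [113138/9597 -8458/9597; -8458/9597 38984/9597]
step 1: y = z − H·x̄ = [-55402/9597, -2670/3199]
step 1: S = H·P̄·Hᵀ + R = [569615/9597 -209360/3199; -209360/3199 349011/3199]
step 1: K = P̄·Hᵀ·S⁻¹ = [-41872/1402669 429582/1402669; -2773796/7013345 -366774/1402669]
step 1: x' = x̄ + K·y = [1208528/1402669, -2313584/7013345]
step 1: P' = (I − K·H)·P̄ = [429582/1402669 -366774/1402669; -366774/1402669 5994564/7013345]

step 0: x' = [9056/9597, 4/9597], P' = [3158/9597 -3110/9597; -3110/9597 10028/9597]
step 1: x' = [1208528/1402669, -2313584/7013345], P' = [429582/1402669 -366774/1402669; -366774/1402669 5994564/7013345]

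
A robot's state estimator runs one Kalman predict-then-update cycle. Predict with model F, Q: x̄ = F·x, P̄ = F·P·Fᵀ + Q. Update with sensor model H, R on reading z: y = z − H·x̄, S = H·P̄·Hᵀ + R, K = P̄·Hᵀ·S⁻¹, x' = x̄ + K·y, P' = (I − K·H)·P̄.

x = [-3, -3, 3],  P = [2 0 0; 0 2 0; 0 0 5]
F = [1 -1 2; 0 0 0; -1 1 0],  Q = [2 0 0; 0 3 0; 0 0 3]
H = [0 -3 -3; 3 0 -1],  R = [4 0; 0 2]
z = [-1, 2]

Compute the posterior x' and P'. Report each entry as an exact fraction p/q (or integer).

x' = [20180/21849, -1935/7283, 13948/21849]
P' = [9746/21849 -4410/7283 15190/21849; -4410/7283 14640/7283 -13572/7283; 15190/21849 -13572/7283 46748/21849]

x̄ = F·x = [6, 0, 0]
P̄ = F·P·Fᵀ + Q = [26 0 -4; 0 3 0; -4 0 7]
y = z − H·x̄ = [-1, -16]
S = H·P̄·Hᵀ + R = [94 57; 57 267]
K = P̄·Hᵀ·S⁻¹ = [-490/7283 7024/21849; -801/7283 171/7283; -1508/7283 -589/21849]
x' = x̄ + K·y = [20180/21849, -1935/7283, 13948/21849]
P' = (I − K·H)·P̄ = [9746/21849 -4410/7283 15190/21849; -4410/7283 14640/7283 -13572/7283; 15190/21849 -13572/7283 46748/21849]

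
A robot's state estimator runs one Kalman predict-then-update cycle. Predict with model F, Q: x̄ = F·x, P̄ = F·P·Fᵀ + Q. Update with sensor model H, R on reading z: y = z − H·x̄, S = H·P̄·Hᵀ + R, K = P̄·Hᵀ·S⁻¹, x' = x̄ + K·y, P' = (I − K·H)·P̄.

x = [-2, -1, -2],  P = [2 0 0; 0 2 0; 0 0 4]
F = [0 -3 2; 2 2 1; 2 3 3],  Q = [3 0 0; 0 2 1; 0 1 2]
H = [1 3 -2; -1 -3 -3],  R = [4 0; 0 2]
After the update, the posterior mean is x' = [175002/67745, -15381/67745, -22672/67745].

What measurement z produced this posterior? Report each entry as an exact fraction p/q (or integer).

z = [3, -1]

x̄ = F·x = [-1, -8, -13]
P̄ = F·P·Fᵀ + Q = [37 -4 6; -4 22 33; 6 33 64]
S = H·P̄·Hᵀ + R = [51 68; 68 1419]
K = P̄·Hᵀ·S⁻¹ = [21371/67745 -181/3985; 5272/67745 -467/3985; -12441/67745 -799/3985]
x' − x̄ = [242747/67745, 526579/67745, 858013/67745] = K·y
y = (KᵀK)⁻¹·Kᵀ·(x' − x̄) = [2, -65]
z = y + H·x̄ = [2, -65] + [1, 64] = [3, -1]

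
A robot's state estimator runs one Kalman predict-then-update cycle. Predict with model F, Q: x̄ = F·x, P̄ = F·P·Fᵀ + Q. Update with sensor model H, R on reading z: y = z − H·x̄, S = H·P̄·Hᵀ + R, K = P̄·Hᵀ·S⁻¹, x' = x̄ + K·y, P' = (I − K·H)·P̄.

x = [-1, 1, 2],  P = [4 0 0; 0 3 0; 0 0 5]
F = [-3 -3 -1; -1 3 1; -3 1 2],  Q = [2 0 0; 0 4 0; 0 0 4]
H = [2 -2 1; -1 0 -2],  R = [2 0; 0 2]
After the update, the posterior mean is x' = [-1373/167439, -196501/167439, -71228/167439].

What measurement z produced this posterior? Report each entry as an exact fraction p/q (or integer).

x̄ = F·x = [-2, 6, 8]
P̄ = F·P·Fᵀ + Q = [70 -20 17; -20 40 31; 17 31 63]
S = H·P̄·Hᵀ + R = [609 -267; -267 392]
K = P̄·Hᵀ·S⁻¹ = [49456/167439 -3579/55813; -46102/167439 -16447/55813; -24461/167439 -25914/55813]
x' − x̄ = [333505/167439, -1201135/167439, -1410740/167439] = K·y
y = (KᵀK)⁻¹·Kᵀ·(x' − x̄) = [10, 15]
z = y + H·x̄ = [10, 15] + [-8, -14] = [2, 1]

z = [2, 1]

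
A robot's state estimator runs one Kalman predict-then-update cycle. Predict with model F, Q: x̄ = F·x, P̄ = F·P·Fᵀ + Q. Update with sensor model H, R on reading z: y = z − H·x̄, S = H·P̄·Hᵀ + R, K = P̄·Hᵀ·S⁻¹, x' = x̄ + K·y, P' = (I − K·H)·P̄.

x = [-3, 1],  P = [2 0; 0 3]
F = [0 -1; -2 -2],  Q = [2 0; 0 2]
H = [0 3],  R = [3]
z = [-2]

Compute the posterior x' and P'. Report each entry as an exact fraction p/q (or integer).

x' = [-151/67, -40/67]
P' = [227/67 6/67; 6/67 22/67]

x̄ = F·x = [-1, 4]
P̄ = F·P·Fᵀ + Q = [5 6; 6 22]
y = z − H·x̄ = [-14]
S = H·P̄·Hᵀ + R = [201]
K = P̄·Hᵀ·S⁻¹ = [6/67; 22/67]
x' = x̄ + K·y = [-151/67, -40/67]
P' = (I − K·H)·P̄ = [227/67 6/67; 6/67 22/67]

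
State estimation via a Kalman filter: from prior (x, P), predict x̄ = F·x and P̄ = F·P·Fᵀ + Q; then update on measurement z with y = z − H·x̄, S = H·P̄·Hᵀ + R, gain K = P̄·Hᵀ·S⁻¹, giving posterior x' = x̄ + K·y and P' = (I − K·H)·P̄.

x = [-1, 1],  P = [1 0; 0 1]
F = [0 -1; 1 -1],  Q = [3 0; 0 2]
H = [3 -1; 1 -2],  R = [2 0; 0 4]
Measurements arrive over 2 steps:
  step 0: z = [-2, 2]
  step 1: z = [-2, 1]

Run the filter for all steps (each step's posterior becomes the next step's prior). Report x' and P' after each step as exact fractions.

step 0: x̄ = F·x = [-1, -2]
step 0: P̄ = F·P·Fᵀ + Q = [4 1; 1 4]
step 0: y = z − H·x̄ = [-1, -1]
step 0: S = H·P̄·Hᵀ + R = [36 13; 13 20]
step 0: K = P̄·Hᵀ·S⁻¹ = [194/551 -71/551; 71/551 -239/551]
step 0: x' = x̄ + K·y = [-674/551, -934/551]
step 0: P' = (I − K·H)·P̄ = [212/551 248/551; 248/551 602/551]
step 1: x̄ = F·x = [934/551, 260/551]
step 1: P̄ = F·P·Fᵀ + Q = [2255/551 354/551; 354/551 1420/551]
step 1: y = z − H·x̄ = [-3644/551, 137/551]
step 1: S = H·P̄·Hᵀ + R = [20693/551 7127/551; 7127/551 8723/551]
step 1: K = P̄·Hᵀ·S⁻¹ = [40742/117705 -12413/117705; 1892/16815 -6338/16815]
step 1: x' = x̄ + K·y = [-73009/117705, -6154/16815]
step 1: P' = (I − K·H)·P̄ = [42524/117705 6584/16815; 6584/16815 15968/16815]

step 0: x' = [-674/551, -934/551], P' = [212/551 248/551; 248/551 602/551]
step 1: x' = [-73009/117705, -6154/16815], P' = [42524/117705 6584/16815; 6584/16815 15968/16815]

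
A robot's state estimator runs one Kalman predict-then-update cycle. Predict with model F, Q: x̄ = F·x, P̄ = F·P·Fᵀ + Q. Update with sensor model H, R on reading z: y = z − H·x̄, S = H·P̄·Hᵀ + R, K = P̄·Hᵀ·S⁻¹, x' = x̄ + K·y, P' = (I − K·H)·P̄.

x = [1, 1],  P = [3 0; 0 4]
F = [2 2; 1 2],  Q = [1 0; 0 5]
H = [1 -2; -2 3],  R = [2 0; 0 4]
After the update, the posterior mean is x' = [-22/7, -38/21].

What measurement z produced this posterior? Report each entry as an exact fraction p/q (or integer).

x̄ = F·x = [4, 3]
P̄ = F·P·Fᵀ + Q = [29 22; 22 24]
S = H·P̄·Hᵀ + R = [39 -48; -48 72]
K = P̄·Hᵀ·S⁻¹ = [-29/21 -17/21; -22/21 -13/42]
x' − x̄ = [-50/7, -101/21] = K·y
y = (KᵀK)⁻¹·Kᵀ·(x' − x̄) = [4, 2]
z = y + H·x̄ = [4, 2] + [-2, 1] = [2, 3]

z = [2, 3]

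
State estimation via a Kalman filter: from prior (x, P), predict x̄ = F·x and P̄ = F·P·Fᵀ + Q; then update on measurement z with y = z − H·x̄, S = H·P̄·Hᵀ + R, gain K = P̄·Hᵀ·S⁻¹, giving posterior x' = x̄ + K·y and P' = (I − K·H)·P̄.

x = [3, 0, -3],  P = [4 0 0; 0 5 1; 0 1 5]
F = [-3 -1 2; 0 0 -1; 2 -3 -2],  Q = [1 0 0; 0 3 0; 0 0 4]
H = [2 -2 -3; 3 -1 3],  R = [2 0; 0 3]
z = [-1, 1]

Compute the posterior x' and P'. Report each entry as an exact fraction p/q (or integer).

x̄ = F·x = [-15, 3, 12]
P̄ = F·P·Fᵀ + Q = [58 -9 -33; -9 8 13; -33 13 97]
y = z − H·x̄ = [71, 13]
S = H·P̄·Hᵀ + R = [1763 -377; -377 788]
K = P̄·Hᵀ·S⁻¹ = [3032/17565 3323/17565; -18672/415705 -6823/415705; -78107/415705 57062/415705]
x' = x̄ + K·y = [-1668/5855, -167296/415705, 184669/415705]
P' = (I − K·H)·P̄ = [33182/17565 16653/5855 -4402/5855; 16653/5855 1989876/415705 -525894/415705; -4402/5855 -525894/415705 194306/415705]

x' = [-1668/5855, -167296/415705, 184669/415705]
P' = [33182/17565 16653/5855 -4402/5855; 16653/5855 1989876/415705 -525894/415705; -4402/5855 -525894/415705 194306/415705]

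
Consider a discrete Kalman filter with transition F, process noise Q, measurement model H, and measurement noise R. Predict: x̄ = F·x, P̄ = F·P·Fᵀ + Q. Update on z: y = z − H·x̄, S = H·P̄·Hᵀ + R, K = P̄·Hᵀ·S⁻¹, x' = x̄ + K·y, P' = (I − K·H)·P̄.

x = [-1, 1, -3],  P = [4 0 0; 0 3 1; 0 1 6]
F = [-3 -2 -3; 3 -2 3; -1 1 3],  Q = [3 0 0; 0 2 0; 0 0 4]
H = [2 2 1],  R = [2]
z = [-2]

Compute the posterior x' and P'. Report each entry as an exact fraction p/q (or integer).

x' = [103/9, -1853/189, -1024/189]
P' = [344/3 -763/9 -536/9; -763/9 13667/189 4834/189; -536/9 4834/189 12890/189]

x̄ = F·x = [10, -14, -7]
P̄ = F·P·Fᵀ + Q = [117 -78 -57; -78 92 33; -57 33 71]
y = z − H·x̄ = [13]
S = H·P̄·Hᵀ + R = [189]
K = P̄·Hᵀ·S⁻¹ = [1/9; 61/189; 23/189]
x' = x̄ + K·y = [103/9, -1853/189, -1024/189]
P' = (I − K·H)·P̄ = [344/3 -763/9 -536/9; -763/9 13667/189 4834/189; -536/9 4834/189 12890/189]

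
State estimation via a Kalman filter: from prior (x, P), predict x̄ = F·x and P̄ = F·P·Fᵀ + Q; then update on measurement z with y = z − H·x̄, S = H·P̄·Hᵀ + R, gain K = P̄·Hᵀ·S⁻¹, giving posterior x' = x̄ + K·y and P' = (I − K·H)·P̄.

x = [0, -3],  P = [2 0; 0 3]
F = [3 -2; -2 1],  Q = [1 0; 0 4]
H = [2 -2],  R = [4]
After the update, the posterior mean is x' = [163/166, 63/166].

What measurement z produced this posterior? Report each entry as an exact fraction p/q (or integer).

x̄ = F·x = [6, -3]
P̄ = F·P·Fᵀ + Q = [31 -18; -18 15]
S = H·P̄·Hᵀ + R = [332]
K = P̄·Hᵀ·S⁻¹ = [49/166; -33/166]
x' − x̄ = [-833/166, 561/166] = K·y
y = (KᵀK)⁻¹·Kᵀ·(x' − x̄) = [-17]
z = y + H·x̄ = [-17] + [18] = [1]

z = [1]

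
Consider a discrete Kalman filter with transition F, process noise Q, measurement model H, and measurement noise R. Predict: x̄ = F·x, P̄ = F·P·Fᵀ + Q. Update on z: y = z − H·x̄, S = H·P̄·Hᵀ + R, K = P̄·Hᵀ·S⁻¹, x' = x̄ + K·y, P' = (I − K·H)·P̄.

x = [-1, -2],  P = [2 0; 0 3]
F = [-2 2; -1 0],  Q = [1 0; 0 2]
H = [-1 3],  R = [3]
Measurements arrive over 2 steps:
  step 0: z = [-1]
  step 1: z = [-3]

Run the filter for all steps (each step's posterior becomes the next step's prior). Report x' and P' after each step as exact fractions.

step 0: x' = [-1/2, -1/3], P' = [75/4 6; 6 20/9]
step 1: x' = [-5058/2651, -4187/2651], P' = [41307/2651 15195/2651; 15195/2651 6388/2651]

step 0: x̄ = F·x = [-2, 1]
step 0: P̄ = F·P·Fᵀ + Q = [21 4; 4 4]
step 0: y = z − H·x̄ = [-6]
step 0: S = H·P̄·Hᵀ + R = [36]
step 0: K = P̄·Hᵀ·S⁻¹ = [-1/4; 2/9]
step 0: x' = x̄ + K·y = [-1/2, -1/3]
step 0: P' = (I − K·H)·P̄ = [75/4 6; 6 20/9]
step 1: x̄ = F·x = [1/3, 1/2]
step 1: P̄ = F·P·Fᵀ + Q = [332/9 51/2; 51/2 83/4]
step 1: y = z − H·x̄ = [-25/6]
step 1: S = H·P̄·Hᵀ + R = [2651/36]
step 1: K = P̄·Hᵀ·S⁻¹ = [1426/2651; 1323/2651]
step 1: x' = x̄ + K·y = [-5058/2651, -4187/2651]
step 1: P' = (I − K·H)·P̄ = [41307/2651 15195/2651; 15195/2651 6388/2651]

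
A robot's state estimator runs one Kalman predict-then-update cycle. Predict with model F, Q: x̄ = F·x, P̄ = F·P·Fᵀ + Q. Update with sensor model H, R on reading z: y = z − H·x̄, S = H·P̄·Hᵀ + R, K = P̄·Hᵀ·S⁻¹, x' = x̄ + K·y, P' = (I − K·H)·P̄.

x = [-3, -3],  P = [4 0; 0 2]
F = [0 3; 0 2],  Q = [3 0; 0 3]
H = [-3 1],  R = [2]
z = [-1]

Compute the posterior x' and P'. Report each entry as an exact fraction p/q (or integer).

x' = [-24/65, -23/13]
P' = [129/130 57/26; 57/26 161/26]

x̄ = F·x = [-9, -6]
P̄ = F·P·Fᵀ + Q = [21 12; 12 11]
y = z − H·x̄ = [-22]
S = H·P̄·Hᵀ + R = [130]
K = P̄·Hᵀ·S⁻¹ = [-51/130; -5/26]
x' = x̄ + K·y = [-24/65, -23/13]
P' = (I − K·H)·P̄ = [129/130 57/26; 57/26 161/26]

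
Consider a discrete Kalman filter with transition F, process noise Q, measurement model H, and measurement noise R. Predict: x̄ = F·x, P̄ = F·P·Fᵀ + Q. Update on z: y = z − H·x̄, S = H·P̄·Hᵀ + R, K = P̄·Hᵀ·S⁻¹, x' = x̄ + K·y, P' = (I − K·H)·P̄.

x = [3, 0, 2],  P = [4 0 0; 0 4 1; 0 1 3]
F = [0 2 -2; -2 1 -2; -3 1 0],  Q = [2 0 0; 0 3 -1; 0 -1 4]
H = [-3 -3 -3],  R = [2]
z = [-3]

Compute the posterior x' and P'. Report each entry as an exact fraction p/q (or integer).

x̄ = F·x = [-4, -10, -9]
P̄ = F·P·Fᵀ + Q = [22 14 6; 14 31 25; 6 25 44]
y = z − H·x̄ = [-72]
S = H·P̄·Hᵀ + R = [1685]
K = P̄·Hᵀ·S⁻¹ = [-126/1685; -42/337; -45/337]
x' = x̄ + K·y = [2332/1685, -346/337, 207/337]
P' = (I − K·H)·P̄ = [21194/1685 -574/337 -3648/337; -574/337 1627/337 -1025/337; -3648/337 -1025/337 4703/337]

x' = [2332/1685, -346/337, 207/337]
P' = [21194/1685 -574/337 -3648/337; -574/337 1627/337 -1025/337; -3648/337 -1025/337 4703/337]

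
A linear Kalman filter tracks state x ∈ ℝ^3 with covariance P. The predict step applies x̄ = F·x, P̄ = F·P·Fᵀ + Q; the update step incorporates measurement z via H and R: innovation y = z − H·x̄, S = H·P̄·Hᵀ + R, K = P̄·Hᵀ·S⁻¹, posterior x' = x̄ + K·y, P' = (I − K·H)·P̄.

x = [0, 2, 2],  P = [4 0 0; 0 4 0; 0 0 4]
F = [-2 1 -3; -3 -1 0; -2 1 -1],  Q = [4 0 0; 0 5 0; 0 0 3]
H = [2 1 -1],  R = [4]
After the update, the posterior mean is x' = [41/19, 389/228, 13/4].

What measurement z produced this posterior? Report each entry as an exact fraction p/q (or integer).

z = [3]

x̄ = F·x = [-4, -2, 0]
P̄ = F·P·Fᵀ + Q = [60 20 32; 20 45 20; 32 20 27]
S = H·P̄·Hᵀ + R = [228]
K = P̄·Hᵀ·S⁻¹ = [9/19; 65/228; 1/4]
x' − x̄ = [117/19, 845/228, 13/4] = K·y
y = (KᵀK)⁻¹·Kᵀ·(x' − x̄) = [13]
z = y + H·x̄ = [13] + [-10] = [3]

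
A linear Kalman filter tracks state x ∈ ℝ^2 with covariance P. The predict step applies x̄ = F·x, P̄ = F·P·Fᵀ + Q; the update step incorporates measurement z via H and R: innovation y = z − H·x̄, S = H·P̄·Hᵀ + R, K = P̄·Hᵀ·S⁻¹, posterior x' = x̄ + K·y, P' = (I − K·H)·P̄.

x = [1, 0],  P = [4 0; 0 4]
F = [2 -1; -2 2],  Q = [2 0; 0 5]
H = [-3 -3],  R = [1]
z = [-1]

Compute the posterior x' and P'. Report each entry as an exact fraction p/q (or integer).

x̄ = F·x = [2, -2]
P̄ = F·P·Fᵀ + Q = [22 -24; -24 37]
y = z − H·x̄ = [-1]
S = H·P̄·Hᵀ + R = [100]
K = P̄·Hᵀ·S⁻¹ = [3/50; -39/100]
x' = x̄ + K·y = [97/50, -161/100]
P' = (I − K·H)·P̄ = [541/25 -1083/50; -1083/50 2179/100]

x' = [97/50, -161/100]
P' = [541/25 -1083/50; -1083/50 2179/100]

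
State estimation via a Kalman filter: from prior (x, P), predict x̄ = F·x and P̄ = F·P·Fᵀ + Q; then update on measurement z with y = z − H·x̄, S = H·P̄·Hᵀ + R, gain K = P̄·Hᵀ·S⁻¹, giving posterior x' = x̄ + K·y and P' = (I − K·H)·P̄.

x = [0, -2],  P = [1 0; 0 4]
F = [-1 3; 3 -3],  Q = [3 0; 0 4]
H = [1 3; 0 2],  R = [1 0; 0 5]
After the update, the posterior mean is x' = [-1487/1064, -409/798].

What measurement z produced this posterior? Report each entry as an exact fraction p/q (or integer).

z = [-3, -1]

x̄ = F·x = [-6, 6]
P̄ = F·P·Fᵀ + Q = [40 -39; -39 49]
S = H·P̄·Hᵀ + R = [248 216; 216 201]
K = P̄·Hᵀ·S⁻¹ = [457/1064 -113/133; 45/266 122/399]
x' − x̄ = [4897/1064, -5197/798] = K·y
y = (KᵀK)⁻¹·Kᵀ·(x' − x̄) = [-15, -13]
z = y + H·x̄ = [-15, -13] + [12, 12] = [-3, -1]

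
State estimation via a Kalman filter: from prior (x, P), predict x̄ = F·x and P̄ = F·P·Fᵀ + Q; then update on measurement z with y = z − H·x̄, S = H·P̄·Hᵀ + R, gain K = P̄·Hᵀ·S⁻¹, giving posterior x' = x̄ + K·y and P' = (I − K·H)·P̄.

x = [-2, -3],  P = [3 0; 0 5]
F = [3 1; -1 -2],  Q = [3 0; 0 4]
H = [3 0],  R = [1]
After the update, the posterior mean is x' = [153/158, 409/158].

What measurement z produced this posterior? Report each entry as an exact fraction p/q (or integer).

z = [3]

x̄ = F·x = [-9, 8]
P̄ = F·P·Fᵀ + Q = [35 -19; -19 27]
S = H·P̄·Hᵀ + R = [316]
K = P̄·Hᵀ·S⁻¹ = [105/316; -57/316]
x' − x̄ = [1575/158, -855/158] = K·y
y = (KᵀK)⁻¹·Kᵀ·(x' − x̄) = [30]
z = y + H·x̄ = [30] + [-27] = [3]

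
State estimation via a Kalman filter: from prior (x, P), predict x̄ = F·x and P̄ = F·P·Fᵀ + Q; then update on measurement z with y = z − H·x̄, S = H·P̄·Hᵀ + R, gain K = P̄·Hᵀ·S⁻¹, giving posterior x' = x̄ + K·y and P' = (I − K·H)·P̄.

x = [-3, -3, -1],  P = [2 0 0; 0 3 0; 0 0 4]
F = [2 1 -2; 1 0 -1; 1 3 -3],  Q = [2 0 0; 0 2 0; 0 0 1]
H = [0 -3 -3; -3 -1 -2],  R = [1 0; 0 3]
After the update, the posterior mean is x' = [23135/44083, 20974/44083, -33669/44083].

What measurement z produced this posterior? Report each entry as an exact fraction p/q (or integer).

z = [1, -1]

x̄ = F·x = [-7, -2, -9]
P̄ = F·P·Fᵀ + Q = [29 12 37; 12 8 14; 37 14 66]
S = H·P̄·Hᵀ + R = [919 987; 987 1108]
K = P̄·Hᵀ·S⁻¹ = [7875/44083 -13898/44083; -2064/44083 -1026/44083; -12261/44083 697/44083]
x' − x̄ = [331716/44083, 109140/44083, 363078/44083] = K·y
y = (KᵀK)⁻¹·Kᵀ·(x' − x̄) = [-32, -42]
z = y + H·x̄ = [-32, -42] + [33, 41] = [1, -1]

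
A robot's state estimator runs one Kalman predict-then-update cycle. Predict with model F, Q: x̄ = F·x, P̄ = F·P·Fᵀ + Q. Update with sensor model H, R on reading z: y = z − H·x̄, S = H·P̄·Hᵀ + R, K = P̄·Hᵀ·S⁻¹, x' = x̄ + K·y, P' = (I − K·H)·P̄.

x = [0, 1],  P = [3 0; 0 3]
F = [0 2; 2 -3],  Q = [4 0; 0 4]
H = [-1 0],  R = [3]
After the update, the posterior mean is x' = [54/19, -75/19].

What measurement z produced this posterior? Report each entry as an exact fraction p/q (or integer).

z = [-3]

x̄ = F·x = [2, -3]
P̄ = F·P·Fᵀ + Q = [16 -18; -18 43]
S = H·P̄·Hᵀ + R = [19]
K = P̄·Hᵀ·S⁻¹ = [-16/19; 18/19]
x' − x̄ = [16/19, -18/19] = K·y
y = (KᵀK)⁻¹·Kᵀ·(x' − x̄) = [-1]
z = y + H·x̄ = [-1] + [-2] = [-3]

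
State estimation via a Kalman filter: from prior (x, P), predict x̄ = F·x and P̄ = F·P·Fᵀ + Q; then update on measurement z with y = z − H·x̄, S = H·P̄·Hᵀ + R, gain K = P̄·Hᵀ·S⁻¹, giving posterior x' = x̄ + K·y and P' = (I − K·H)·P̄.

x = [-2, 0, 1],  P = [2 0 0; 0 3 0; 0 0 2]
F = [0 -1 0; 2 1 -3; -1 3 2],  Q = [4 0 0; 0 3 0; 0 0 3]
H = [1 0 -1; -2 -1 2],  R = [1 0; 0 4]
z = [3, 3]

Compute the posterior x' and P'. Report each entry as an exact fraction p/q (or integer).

x̄ = F·x = [0, -7, 4]
P̄ = F·P·Fᵀ + Q = [7 -3 -9; -3 32 -7; -9 -7 40]
y = z − H·x̄ = [7, -12]
S = H·P̄·Hᵀ + R = [66 -134; -134 312]
K = P̄·Hᵀ·S⁻¹ = [553/1318 115/1318; -1028/659 -526/659; -609/1318 91/659]
x' = x̄ + K·y = [2491/1318, -5497/659, -1175/1318]
P' = (I − K·H)·P̄ = [3713/1318 -783/659 1580/659; -783/659 4160/659 245/659; 1580/659 245/659 3769/1318]

x' = [2491/1318, -5497/659, -1175/1318]
P' = [3713/1318 -783/659 1580/659; -783/659 4160/659 245/659; 1580/659 245/659 3769/1318]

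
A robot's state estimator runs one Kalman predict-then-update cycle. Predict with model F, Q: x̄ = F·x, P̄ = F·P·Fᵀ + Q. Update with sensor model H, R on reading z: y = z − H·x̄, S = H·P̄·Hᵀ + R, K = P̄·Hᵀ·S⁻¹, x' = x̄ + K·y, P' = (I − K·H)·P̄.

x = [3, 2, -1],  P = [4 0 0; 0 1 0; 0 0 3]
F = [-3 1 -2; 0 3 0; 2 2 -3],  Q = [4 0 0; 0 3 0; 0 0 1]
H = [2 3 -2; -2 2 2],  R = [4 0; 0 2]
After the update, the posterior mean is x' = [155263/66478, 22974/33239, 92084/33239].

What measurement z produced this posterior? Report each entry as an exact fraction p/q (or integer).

x̄ = F·x = [-5, 6, 13]
P̄ = F·P·Fᵀ + Q = [53 3 -4; 3 12 6; -4 6 48]
S = H·P̄·Hᵀ + R = [512 -358; -358 510]
K = P̄·Hᵀ·S⁻¹ = [12033/66478 -5631/66478; 6510/33239 6525/33239; -583/33239 7151/33239]
x' − x̄ = [487653/66478, -176460/33239, -340023/33239] = K·y
y = (KᵀK)⁻¹·Kᵀ·(x' − x̄) = [19, -46]
z = y + H·x̄ = [19, -46] + [-18, 48] = [1, 2]

z = [1, 2]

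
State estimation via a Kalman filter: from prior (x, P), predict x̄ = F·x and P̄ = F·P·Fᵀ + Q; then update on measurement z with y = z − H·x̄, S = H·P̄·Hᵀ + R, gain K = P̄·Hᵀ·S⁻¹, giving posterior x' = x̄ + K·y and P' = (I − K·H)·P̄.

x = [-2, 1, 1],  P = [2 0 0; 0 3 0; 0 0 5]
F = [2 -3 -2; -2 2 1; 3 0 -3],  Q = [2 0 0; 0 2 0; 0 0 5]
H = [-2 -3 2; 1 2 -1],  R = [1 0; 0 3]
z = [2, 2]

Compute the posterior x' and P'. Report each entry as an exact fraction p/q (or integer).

x̄ = F·x = [-9, 7, -9]
P̄ = F·P·Fᵀ + Q = [57 -36 42; -36 27 -27; 42 -27 68]
y = z − H·x̄ = [23, -12]
S = H·P̄·Hᵀ + R = [300 -181; -181 116]
K = P̄·Hᵀ·S⁻¹ = [-1269/2039 -2982/2039; 837/2039 2097/2039; 948/2039 73/2039]
x' = x̄ + K·y = [-11754/2039, 8360/2039, 2577/2039]
P' = (I − K·H)·P̄ = [45231/2039 -19161/2039 15855/2039; -19161/2039 13419/2039 1386/2039; 15855/2039 1386/2039 18408/2039]

x' = [-11754/2039, 8360/2039, 2577/2039]
P' = [45231/2039 -19161/2039 15855/2039; -19161/2039 13419/2039 1386/2039; 15855/2039 1386/2039 18408/2039]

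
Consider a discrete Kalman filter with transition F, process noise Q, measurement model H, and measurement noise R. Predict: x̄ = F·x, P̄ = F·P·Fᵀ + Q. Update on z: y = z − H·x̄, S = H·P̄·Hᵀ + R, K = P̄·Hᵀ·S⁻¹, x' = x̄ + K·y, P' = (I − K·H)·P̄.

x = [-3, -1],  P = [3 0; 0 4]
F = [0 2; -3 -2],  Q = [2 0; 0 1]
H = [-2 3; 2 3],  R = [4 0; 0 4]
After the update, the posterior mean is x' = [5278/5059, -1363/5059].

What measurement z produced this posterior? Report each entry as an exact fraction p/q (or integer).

x̄ = F·x = [-2, 11]
P̄ = F·P·Fᵀ + Q = [18 -16; -16 44]
S = H·P̄·Hᵀ + R = [664 324; 324 280]
K = P̄·Hᵀ·S⁻¹ = [-1227/5059 1203/5059; 845/5059 829/5059]
x' − x̄ = [15396/5059, -57012/5059] = K·y
y = (KᵀK)⁻¹·Kᵀ·(x' − x̄) = [-40, -28]
z = y + H·x̄ = [-40, -28] + [37, 29] = [-3, 1]

z = [-3, 1]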